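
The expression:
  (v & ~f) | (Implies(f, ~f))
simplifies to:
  ~f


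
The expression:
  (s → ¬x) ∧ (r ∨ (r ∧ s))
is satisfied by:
  {r: True, s: False, x: False}
  {r: True, x: True, s: False}
  {r: True, s: True, x: False}


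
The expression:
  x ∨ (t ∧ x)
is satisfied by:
  {x: True}


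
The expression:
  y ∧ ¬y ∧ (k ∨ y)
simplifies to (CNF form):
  False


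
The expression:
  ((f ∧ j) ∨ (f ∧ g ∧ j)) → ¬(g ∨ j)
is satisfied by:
  {j: False, f: False}
  {f: True, j: False}
  {j: True, f: False}


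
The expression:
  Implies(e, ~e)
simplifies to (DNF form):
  ~e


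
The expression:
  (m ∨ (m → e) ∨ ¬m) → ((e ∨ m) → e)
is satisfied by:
  {e: True, m: False}
  {m: False, e: False}
  {m: True, e: True}


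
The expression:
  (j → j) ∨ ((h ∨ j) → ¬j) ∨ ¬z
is always true.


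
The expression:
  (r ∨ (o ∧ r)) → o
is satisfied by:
  {o: True, r: False}
  {r: False, o: False}
  {r: True, o: True}


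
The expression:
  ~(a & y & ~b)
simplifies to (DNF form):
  b | ~a | ~y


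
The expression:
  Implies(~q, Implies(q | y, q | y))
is always true.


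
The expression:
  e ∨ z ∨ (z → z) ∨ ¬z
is always true.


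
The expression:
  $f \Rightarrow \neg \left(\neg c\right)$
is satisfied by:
  {c: True, f: False}
  {f: False, c: False}
  {f: True, c: True}


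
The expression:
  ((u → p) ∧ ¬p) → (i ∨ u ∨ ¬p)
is always true.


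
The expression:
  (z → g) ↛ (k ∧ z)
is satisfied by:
  {g: True, k: False, z: False}
  {k: False, z: False, g: False}
  {g: True, k: True, z: False}
  {k: True, g: False, z: False}
  {z: True, g: True, k: False}


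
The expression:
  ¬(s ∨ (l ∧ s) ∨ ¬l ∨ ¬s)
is never true.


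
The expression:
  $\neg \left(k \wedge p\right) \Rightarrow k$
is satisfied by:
  {k: True}


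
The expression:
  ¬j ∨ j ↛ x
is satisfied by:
  {x: False, j: False}
  {j: True, x: False}
  {x: True, j: False}


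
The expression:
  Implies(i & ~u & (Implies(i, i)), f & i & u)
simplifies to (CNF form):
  u | ~i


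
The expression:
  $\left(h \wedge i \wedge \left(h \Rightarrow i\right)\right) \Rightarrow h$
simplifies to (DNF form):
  $\text{True}$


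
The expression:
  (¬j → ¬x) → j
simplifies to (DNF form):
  j ∨ x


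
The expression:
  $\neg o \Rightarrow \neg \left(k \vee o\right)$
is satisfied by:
  {o: True, k: False}
  {k: False, o: False}
  {k: True, o: True}


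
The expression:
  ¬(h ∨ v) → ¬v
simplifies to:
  True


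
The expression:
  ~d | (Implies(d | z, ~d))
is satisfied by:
  {d: False}


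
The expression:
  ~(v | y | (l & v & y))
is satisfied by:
  {v: False, y: False}


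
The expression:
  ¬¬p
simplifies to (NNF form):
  p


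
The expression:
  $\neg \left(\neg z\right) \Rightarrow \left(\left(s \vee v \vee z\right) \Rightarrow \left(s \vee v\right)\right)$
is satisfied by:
  {v: True, s: True, z: False}
  {v: True, s: False, z: False}
  {s: True, v: False, z: False}
  {v: False, s: False, z: False}
  {z: True, v: True, s: True}
  {z: True, v: True, s: False}
  {z: True, s: True, v: False}


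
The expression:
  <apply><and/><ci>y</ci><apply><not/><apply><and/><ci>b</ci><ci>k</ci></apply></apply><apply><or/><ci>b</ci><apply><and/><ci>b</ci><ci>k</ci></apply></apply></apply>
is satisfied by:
  {b: True, y: True, k: False}


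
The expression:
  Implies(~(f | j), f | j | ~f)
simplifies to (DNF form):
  True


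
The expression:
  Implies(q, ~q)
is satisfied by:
  {q: False}


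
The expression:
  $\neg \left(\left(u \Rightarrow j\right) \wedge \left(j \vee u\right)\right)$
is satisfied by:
  {j: False}


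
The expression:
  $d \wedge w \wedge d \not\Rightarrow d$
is never true.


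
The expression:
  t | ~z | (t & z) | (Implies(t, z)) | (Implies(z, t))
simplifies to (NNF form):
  True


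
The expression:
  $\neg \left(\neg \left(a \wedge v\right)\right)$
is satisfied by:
  {a: True, v: True}


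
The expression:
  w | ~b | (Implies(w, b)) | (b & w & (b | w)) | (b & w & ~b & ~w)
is always true.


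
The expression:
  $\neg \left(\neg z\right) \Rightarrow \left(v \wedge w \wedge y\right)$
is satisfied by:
  {v: True, y: True, w: True, z: False}
  {v: True, y: True, w: False, z: False}
  {v: True, w: True, y: False, z: False}
  {v: True, w: False, y: False, z: False}
  {y: True, w: True, v: False, z: False}
  {y: True, w: False, v: False, z: False}
  {w: True, v: False, y: False, z: False}
  {w: False, v: False, y: False, z: False}
  {z: True, v: True, y: True, w: True}


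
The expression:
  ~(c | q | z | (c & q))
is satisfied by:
  {q: False, z: False, c: False}


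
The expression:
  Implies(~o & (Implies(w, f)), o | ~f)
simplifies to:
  o | ~f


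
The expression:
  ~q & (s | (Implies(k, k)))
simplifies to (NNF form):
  ~q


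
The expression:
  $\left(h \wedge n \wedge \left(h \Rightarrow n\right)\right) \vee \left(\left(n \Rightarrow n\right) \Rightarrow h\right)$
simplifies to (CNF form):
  $h$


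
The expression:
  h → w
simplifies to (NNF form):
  w ∨ ¬h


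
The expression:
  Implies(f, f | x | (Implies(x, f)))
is always true.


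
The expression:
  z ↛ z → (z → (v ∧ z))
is always true.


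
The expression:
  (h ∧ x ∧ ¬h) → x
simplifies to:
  True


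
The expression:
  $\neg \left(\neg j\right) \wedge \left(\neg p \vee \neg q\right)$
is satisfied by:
  {j: True, p: False, q: False}
  {j: True, q: True, p: False}
  {j: True, p: True, q: False}


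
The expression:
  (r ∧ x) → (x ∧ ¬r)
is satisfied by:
  {x: False, r: False}
  {r: True, x: False}
  {x: True, r: False}


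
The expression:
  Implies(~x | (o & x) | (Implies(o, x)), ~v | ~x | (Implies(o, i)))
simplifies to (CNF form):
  i | ~o | ~v | ~x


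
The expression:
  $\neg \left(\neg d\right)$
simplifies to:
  $d$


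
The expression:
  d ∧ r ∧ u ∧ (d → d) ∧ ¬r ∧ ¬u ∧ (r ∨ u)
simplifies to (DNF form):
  False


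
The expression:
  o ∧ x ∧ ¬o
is never true.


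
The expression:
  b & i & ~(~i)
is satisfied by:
  {i: True, b: True}


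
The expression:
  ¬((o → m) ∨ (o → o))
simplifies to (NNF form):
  False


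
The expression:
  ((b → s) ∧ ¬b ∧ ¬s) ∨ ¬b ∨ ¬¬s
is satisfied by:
  {s: True, b: False}
  {b: False, s: False}
  {b: True, s: True}


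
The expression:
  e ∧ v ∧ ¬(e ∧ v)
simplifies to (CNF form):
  False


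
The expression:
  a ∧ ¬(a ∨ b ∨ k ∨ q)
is never true.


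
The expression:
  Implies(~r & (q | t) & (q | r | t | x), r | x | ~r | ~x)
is always true.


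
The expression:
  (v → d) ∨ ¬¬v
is always true.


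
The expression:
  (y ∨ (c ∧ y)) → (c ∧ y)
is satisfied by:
  {c: True, y: False}
  {y: False, c: False}
  {y: True, c: True}


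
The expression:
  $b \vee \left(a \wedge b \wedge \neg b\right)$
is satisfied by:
  {b: True}


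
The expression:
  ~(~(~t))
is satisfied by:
  {t: False}


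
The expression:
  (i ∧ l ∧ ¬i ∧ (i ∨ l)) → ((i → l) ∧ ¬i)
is always true.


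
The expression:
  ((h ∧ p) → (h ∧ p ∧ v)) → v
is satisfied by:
  {v: True, p: True, h: True}
  {v: True, p: True, h: False}
  {v: True, h: True, p: False}
  {v: True, h: False, p: False}
  {p: True, h: True, v: False}


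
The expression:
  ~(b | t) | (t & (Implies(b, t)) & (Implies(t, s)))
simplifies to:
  (s & t) | (~b & ~t)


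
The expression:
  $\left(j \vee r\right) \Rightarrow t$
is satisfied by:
  {t: True, j: False, r: False}
  {r: True, t: True, j: False}
  {t: True, j: True, r: False}
  {r: True, t: True, j: True}
  {r: False, j: False, t: False}


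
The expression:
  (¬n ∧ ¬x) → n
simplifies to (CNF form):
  n ∨ x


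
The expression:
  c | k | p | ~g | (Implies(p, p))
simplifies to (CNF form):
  True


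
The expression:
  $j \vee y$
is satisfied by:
  {y: True, j: True}
  {y: True, j: False}
  {j: True, y: False}


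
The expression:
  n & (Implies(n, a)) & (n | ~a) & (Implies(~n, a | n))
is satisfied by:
  {a: True, n: True}


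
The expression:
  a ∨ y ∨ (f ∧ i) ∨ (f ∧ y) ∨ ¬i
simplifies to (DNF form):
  a ∨ f ∨ y ∨ ¬i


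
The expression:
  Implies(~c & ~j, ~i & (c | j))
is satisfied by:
  {c: True, j: True}
  {c: True, j: False}
  {j: True, c: False}


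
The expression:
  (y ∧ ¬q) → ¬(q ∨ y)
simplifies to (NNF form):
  q ∨ ¬y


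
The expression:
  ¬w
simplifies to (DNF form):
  ¬w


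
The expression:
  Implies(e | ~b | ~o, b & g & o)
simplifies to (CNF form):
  b & o & (g | ~e)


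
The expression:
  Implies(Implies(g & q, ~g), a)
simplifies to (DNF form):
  a | (g & q)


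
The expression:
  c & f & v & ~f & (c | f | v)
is never true.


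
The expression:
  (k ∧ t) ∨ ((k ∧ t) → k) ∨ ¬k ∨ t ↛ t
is always true.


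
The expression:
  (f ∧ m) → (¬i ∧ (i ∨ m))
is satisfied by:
  {m: False, i: False, f: False}
  {f: True, m: False, i: False}
  {i: True, m: False, f: False}
  {f: True, i: True, m: False}
  {m: True, f: False, i: False}
  {f: True, m: True, i: False}
  {i: True, m: True, f: False}


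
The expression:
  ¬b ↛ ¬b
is never true.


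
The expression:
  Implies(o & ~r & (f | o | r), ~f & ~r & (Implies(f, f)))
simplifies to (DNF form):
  r | ~f | ~o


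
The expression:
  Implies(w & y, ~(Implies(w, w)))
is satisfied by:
  {w: False, y: False}
  {y: True, w: False}
  {w: True, y: False}


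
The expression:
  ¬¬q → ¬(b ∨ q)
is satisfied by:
  {q: False}


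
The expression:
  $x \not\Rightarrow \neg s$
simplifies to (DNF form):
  $s \wedge x$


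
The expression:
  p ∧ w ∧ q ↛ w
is never true.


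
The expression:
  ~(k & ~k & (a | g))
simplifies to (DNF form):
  True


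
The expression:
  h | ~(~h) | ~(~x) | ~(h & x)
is always true.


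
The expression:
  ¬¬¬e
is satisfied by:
  {e: False}


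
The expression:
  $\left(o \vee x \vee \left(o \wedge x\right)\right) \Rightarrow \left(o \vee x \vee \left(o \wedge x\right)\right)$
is always true.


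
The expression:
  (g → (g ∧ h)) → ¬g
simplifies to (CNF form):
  ¬g ∨ ¬h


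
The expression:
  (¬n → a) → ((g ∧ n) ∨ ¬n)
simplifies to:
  g ∨ ¬n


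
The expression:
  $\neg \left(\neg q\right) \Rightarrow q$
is always true.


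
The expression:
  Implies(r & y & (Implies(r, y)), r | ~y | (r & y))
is always true.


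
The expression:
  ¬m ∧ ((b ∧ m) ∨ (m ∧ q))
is never true.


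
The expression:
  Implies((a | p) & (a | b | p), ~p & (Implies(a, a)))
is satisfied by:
  {p: False}


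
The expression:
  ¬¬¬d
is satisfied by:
  {d: False}


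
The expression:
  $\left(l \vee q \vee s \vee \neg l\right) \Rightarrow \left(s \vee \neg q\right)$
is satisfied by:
  {s: True, q: False}
  {q: False, s: False}
  {q: True, s: True}


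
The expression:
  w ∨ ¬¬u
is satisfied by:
  {u: True, w: True}
  {u: True, w: False}
  {w: True, u: False}


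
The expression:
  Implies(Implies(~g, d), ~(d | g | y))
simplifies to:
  ~d & ~g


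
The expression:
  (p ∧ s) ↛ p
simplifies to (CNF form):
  False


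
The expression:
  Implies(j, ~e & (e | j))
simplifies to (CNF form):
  ~e | ~j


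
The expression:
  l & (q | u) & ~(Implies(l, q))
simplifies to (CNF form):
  l & u & ~q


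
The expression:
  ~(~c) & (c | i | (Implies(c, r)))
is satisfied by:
  {c: True}


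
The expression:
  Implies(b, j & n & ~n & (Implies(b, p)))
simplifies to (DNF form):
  ~b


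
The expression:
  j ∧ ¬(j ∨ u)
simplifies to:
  False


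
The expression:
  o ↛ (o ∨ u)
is never true.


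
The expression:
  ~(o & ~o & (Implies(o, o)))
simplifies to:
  True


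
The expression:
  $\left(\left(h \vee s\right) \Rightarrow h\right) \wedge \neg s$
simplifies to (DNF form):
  $\neg s$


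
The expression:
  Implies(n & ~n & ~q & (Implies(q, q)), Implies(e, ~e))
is always true.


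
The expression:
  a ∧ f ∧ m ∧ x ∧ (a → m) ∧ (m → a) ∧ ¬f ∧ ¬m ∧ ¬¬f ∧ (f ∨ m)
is never true.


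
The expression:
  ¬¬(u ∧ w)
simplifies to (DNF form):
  u ∧ w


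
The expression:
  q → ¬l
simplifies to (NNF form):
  ¬l ∨ ¬q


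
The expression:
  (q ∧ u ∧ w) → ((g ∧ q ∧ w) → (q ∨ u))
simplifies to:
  True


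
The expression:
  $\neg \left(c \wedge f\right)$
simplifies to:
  $\neg c \vee \neg f$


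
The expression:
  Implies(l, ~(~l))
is always true.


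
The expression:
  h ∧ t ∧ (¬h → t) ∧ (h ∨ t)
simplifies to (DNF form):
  h ∧ t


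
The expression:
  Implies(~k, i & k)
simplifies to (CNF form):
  k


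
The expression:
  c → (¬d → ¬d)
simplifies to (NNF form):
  True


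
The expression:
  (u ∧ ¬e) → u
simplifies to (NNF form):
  True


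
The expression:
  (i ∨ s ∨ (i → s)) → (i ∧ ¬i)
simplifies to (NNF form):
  False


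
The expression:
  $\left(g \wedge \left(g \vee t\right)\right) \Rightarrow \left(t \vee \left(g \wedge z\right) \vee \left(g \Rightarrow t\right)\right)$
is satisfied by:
  {t: True, z: True, g: False}
  {t: True, g: False, z: False}
  {z: True, g: False, t: False}
  {z: False, g: False, t: False}
  {t: True, z: True, g: True}
  {t: True, g: True, z: False}
  {z: True, g: True, t: False}


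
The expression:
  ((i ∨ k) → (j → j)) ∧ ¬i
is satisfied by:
  {i: False}


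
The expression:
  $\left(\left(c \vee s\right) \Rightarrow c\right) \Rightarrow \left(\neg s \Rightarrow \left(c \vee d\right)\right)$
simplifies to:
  $c \vee d \vee s$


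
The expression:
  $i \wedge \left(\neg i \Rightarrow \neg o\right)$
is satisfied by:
  {i: True}


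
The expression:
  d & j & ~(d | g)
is never true.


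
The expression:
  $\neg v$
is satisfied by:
  {v: False}


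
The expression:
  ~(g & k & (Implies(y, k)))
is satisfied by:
  {g: False, k: False}
  {k: True, g: False}
  {g: True, k: False}


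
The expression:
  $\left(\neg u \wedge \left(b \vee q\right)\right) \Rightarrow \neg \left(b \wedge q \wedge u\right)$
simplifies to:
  $\text{True}$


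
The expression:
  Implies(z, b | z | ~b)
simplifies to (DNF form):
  True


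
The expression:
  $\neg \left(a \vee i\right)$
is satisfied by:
  {i: False, a: False}


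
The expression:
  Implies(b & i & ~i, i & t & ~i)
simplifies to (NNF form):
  True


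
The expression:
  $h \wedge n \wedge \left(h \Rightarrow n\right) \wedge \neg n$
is never true.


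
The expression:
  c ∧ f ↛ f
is never true.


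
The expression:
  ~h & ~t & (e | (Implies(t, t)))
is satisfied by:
  {h: False, t: False}


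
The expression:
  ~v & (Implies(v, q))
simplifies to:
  ~v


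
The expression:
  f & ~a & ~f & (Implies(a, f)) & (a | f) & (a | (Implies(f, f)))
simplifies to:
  False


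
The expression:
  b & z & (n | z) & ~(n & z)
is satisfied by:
  {z: True, b: True, n: False}


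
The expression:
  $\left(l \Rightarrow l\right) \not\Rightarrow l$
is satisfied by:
  {l: False}


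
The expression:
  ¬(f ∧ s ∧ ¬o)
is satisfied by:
  {o: True, s: False, f: False}
  {s: False, f: False, o: False}
  {f: True, o: True, s: False}
  {f: True, s: False, o: False}
  {o: True, s: True, f: False}
  {s: True, o: False, f: False}
  {f: True, s: True, o: True}


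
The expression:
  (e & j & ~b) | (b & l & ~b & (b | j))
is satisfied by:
  {j: True, e: True, b: False}


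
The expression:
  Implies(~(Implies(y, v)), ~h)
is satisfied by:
  {v: True, h: False, y: False}
  {h: False, y: False, v: False}
  {y: True, v: True, h: False}
  {y: True, h: False, v: False}
  {v: True, h: True, y: False}
  {h: True, v: False, y: False}
  {y: True, h: True, v: True}


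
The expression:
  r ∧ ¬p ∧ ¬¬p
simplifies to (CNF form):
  False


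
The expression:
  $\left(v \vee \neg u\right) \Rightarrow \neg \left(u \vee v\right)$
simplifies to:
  $\neg v$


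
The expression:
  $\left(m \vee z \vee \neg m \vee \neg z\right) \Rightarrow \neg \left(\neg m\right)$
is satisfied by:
  {m: True}


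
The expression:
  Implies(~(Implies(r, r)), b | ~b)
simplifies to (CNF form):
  True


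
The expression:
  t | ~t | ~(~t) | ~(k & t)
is always true.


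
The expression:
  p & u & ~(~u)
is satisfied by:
  {p: True, u: True}


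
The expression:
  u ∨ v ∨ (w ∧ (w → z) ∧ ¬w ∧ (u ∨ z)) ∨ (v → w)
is always true.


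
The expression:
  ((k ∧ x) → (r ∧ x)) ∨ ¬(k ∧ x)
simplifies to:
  r ∨ ¬k ∨ ¬x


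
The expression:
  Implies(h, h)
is always true.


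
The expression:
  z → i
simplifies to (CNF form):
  i ∨ ¬z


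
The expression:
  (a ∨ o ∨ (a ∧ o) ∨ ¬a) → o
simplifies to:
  o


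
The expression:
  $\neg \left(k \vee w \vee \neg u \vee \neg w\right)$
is never true.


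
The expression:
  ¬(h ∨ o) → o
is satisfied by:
  {o: True, h: True}
  {o: True, h: False}
  {h: True, o: False}


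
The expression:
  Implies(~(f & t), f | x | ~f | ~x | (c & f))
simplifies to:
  True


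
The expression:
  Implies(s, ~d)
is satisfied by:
  {s: False, d: False}
  {d: True, s: False}
  {s: True, d: False}


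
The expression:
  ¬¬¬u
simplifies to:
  ¬u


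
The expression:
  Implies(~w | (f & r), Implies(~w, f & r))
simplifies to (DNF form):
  w | (f & r)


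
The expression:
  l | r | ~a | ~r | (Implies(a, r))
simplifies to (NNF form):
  True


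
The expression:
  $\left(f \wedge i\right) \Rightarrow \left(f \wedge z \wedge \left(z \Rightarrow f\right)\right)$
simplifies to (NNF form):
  $z \vee \neg f \vee \neg i$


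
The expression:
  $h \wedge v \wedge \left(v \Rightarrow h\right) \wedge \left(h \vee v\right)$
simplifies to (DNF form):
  $h \wedge v$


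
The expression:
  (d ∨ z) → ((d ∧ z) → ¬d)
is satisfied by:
  {z: False, d: False}
  {d: True, z: False}
  {z: True, d: False}


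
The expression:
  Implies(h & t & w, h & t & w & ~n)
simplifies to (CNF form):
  ~h | ~n | ~t | ~w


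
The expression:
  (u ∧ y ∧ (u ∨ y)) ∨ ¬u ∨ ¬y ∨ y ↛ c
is always true.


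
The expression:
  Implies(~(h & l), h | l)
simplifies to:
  h | l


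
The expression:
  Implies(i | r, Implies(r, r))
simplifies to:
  True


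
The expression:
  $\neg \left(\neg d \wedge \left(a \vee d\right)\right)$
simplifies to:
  $d \vee \neg a$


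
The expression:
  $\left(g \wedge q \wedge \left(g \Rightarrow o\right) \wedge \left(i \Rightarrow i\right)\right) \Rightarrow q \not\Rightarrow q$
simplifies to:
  $\neg g \vee \neg o \vee \neg q$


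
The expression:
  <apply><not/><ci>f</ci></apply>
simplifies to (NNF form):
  <apply><not/><ci>f</ci></apply>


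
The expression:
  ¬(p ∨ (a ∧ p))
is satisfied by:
  {p: False}


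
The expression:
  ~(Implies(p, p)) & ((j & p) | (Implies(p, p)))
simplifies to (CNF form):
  False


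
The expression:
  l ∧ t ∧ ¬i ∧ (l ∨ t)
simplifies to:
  l ∧ t ∧ ¬i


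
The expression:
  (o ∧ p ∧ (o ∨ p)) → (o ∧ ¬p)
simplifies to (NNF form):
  ¬o ∨ ¬p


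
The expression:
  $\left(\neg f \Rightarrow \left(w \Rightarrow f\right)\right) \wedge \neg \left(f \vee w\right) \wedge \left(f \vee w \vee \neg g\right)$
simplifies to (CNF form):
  $\neg f \wedge \neg g \wedge \neg w$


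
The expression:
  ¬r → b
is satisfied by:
  {r: True, b: True}
  {r: True, b: False}
  {b: True, r: False}


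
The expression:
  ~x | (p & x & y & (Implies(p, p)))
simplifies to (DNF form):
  ~x | (p & y)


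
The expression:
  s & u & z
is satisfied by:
  {z: True, u: True, s: True}


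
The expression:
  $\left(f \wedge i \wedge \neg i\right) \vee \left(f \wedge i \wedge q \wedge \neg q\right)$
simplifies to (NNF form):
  $\text{False}$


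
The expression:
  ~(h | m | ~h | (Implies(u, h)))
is never true.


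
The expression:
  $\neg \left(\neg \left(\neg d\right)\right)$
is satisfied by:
  {d: False}


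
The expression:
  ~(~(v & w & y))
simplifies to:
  v & w & y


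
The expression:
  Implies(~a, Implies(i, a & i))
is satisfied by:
  {a: True, i: False}
  {i: False, a: False}
  {i: True, a: True}


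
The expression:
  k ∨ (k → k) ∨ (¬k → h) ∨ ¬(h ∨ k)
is always true.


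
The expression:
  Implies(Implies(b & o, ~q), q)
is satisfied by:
  {q: True}


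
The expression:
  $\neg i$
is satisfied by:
  {i: False}


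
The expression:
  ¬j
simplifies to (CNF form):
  ¬j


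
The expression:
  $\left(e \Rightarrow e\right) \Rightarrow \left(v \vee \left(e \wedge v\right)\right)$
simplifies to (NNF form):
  $v$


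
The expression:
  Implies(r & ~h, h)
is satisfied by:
  {h: True, r: False}
  {r: False, h: False}
  {r: True, h: True}


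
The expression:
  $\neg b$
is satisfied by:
  {b: False}


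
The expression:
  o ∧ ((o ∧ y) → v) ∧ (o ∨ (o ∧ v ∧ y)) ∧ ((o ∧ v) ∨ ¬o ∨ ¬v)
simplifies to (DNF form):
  (o ∧ v) ∨ (o ∧ ¬y)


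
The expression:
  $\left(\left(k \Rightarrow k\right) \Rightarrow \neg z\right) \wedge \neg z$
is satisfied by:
  {z: False}


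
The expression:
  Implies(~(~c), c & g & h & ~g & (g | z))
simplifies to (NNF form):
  ~c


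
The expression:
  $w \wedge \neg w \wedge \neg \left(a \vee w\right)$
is never true.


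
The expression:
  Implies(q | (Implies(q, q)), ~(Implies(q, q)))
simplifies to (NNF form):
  False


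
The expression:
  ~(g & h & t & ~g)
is always true.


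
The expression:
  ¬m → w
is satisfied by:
  {m: True, w: True}
  {m: True, w: False}
  {w: True, m: False}


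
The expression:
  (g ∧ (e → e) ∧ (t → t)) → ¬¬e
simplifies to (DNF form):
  e ∨ ¬g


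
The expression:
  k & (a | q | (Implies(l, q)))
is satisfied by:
  {a: True, q: True, k: True, l: False}
  {a: True, k: True, l: False, q: False}
  {q: True, k: True, l: False, a: False}
  {k: True, q: False, l: False, a: False}
  {a: True, l: True, k: True, q: True}
  {a: True, l: True, k: True, q: False}
  {l: True, k: True, q: True, a: False}


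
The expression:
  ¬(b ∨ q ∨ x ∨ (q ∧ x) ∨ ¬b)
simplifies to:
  False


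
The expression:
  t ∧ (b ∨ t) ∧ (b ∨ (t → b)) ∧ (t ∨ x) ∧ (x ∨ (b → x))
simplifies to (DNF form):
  b ∧ t ∧ x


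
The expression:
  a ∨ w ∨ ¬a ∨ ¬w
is always true.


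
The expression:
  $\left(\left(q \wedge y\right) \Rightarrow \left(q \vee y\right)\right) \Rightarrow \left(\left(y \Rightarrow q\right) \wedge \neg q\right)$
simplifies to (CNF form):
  $\neg q \wedge \neg y$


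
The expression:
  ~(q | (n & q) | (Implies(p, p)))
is never true.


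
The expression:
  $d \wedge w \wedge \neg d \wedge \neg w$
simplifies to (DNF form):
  $\text{False}$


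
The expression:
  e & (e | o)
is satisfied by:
  {e: True}


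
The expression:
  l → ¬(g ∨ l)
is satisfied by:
  {l: False}


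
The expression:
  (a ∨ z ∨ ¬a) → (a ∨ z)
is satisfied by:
  {a: True, z: True}
  {a: True, z: False}
  {z: True, a: False}


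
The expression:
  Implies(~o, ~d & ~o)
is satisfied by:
  {o: True, d: False}
  {d: False, o: False}
  {d: True, o: True}


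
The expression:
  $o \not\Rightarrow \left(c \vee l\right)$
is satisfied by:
  {o: True, l: False, c: False}


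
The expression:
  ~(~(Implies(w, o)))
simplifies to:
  o | ~w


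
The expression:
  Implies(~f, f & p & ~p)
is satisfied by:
  {f: True}


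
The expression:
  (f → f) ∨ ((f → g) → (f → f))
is always true.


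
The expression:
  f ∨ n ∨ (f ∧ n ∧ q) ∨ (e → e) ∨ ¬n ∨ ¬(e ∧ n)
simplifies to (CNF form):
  True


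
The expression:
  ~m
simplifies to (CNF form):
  ~m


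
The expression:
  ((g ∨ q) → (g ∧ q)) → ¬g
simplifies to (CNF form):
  ¬g ∨ ¬q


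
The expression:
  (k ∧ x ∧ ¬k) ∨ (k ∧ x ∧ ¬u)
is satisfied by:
  {x: True, k: True, u: False}


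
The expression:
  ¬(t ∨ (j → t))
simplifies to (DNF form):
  j ∧ ¬t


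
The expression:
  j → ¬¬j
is always true.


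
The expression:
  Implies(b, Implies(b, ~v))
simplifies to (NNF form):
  ~b | ~v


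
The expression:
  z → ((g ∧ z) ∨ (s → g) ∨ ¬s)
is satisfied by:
  {g: True, s: False, z: False}
  {s: False, z: False, g: False}
  {g: True, z: True, s: False}
  {z: True, s: False, g: False}
  {g: True, s: True, z: False}
  {s: True, g: False, z: False}
  {g: True, z: True, s: True}


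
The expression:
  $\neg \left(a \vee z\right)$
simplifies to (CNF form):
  $\neg a \wedge \neg z$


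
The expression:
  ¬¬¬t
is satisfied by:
  {t: False}


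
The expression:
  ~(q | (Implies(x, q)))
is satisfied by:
  {x: True, q: False}


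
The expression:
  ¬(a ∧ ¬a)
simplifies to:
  True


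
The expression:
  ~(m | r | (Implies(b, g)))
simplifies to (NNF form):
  b & ~g & ~m & ~r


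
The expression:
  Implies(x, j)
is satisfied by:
  {j: True, x: False}
  {x: False, j: False}
  {x: True, j: True}


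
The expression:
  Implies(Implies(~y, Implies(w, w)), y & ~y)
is never true.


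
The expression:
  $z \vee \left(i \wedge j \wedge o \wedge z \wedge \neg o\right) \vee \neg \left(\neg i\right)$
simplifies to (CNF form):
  $i \vee z$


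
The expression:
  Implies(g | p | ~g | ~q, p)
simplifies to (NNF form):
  p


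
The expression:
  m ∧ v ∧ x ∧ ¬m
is never true.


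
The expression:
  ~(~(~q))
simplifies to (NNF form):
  ~q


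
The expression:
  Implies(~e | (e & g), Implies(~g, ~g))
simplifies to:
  True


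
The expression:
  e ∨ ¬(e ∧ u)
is always true.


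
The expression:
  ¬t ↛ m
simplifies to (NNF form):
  ¬m ∧ ¬t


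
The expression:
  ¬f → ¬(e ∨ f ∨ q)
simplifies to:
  f ∨ (¬e ∧ ¬q)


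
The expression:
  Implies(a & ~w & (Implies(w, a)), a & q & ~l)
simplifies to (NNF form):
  w | ~a | (q & ~l)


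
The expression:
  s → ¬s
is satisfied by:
  {s: False}


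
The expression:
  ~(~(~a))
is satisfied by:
  {a: False}


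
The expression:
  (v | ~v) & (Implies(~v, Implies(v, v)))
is always true.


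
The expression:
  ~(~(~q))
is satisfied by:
  {q: False}


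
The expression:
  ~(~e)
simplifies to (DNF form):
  e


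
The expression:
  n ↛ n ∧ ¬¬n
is never true.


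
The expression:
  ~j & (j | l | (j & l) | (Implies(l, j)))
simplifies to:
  ~j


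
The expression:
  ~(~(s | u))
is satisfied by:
  {u: True, s: True}
  {u: True, s: False}
  {s: True, u: False}


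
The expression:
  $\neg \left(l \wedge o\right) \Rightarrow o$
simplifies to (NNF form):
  $o$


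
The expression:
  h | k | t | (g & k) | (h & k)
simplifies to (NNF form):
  h | k | t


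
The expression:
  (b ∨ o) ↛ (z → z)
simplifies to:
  False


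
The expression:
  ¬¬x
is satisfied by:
  {x: True}


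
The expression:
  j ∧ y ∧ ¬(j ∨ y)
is never true.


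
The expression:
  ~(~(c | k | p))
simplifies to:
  c | k | p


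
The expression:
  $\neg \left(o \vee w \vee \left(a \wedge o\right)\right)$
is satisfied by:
  {o: False, w: False}


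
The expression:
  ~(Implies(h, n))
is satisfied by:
  {h: True, n: False}


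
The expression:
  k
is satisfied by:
  {k: True}


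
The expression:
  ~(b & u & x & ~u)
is always true.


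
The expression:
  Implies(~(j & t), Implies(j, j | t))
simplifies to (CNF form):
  True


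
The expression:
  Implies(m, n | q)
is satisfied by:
  {n: True, q: True, m: False}
  {n: True, m: False, q: False}
  {q: True, m: False, n: False}
  {q: False, m: False, n: False}
  {n: True, q: True, m: True}
  {n: True, m: True, q: False}
  {q: True, m: True, n: False}


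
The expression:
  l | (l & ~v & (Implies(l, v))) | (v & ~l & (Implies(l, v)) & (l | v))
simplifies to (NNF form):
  l | v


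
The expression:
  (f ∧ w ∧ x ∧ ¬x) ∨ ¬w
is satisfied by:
  {w: False}


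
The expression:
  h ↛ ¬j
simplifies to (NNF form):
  h ∧ j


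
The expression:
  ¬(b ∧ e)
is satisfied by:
  {e: False, b: False}
  {b: True, e: False}
  {e: True, b: False}


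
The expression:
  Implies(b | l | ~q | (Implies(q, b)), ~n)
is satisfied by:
  {q: True, b: False, l: False, n: False}
  {q: False, b: False, l: False, n: False}
  {q: True, l: True, b: False, n: False}
  {l: True, q: False, b: False, n: False}
  {q: True, b: True, l: False, n: False}
  {b: True, q: False, l: False, n: False}
  {q: True, l: True, b: True, n: False}
  {l: True, b: True, q: False, n: False}
  {n: True, q: True, b: False, l: False}


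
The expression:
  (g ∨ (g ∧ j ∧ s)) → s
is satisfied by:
  {s: True, g: False}
  {g: False, s: False}
  {g: True, s: True}


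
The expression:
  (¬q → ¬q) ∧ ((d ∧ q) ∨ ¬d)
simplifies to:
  q ∨ ¬d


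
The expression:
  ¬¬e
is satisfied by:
  {e: True}


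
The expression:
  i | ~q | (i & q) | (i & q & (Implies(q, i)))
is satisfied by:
  {i: True, q: False}
  {q: False, i: False}
  {q: True, i: True}


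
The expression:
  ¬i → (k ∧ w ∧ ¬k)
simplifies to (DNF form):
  i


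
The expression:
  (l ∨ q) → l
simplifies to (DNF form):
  l ∨ ¬q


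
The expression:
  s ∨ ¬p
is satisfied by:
  {s: True, p: False}
  {p: False, s: False}
  {p: True, s: True}


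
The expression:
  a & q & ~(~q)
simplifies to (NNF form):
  a & q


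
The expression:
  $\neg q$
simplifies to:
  $\neg q$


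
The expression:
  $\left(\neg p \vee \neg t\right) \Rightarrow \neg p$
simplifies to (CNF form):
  $t \vee \neg p$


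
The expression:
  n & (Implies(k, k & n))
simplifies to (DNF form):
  n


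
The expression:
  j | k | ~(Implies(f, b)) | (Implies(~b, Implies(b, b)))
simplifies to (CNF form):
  True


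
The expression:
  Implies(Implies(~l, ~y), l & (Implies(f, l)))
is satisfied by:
  {y: True, l: True}
  {y: True, l: False}
  {l: True, y: False}


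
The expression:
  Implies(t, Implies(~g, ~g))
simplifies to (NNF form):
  True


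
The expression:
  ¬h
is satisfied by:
  {h: False}


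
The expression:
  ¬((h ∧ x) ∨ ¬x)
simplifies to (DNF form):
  x ∧ ¬h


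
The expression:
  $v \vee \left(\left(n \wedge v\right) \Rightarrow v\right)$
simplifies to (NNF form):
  $\text{True}$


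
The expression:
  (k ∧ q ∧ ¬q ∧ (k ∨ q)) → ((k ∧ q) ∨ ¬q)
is always true.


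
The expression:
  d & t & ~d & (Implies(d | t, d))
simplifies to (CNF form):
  False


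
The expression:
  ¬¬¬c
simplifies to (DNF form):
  ¬c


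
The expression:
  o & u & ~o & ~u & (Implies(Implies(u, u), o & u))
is never true.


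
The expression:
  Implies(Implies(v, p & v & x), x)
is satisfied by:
  {x: True, v: True}
  {x: True, v: False}
  {v: True, x: False}


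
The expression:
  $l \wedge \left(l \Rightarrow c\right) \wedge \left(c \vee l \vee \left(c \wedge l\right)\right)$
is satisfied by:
  {c: True, l: True}


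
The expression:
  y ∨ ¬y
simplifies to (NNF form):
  True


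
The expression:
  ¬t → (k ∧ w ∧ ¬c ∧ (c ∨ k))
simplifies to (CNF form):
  (k ∨ t) ∧ (t ∨ w) ∧ (t ∨ ¬c)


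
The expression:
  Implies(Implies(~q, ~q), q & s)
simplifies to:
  q & s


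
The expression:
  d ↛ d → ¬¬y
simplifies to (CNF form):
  True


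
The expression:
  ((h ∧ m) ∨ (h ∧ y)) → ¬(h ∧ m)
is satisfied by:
  {h: False, m: False}
  {m: True, h: False}
  {h: True, m: False}


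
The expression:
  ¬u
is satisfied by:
  {u: False}


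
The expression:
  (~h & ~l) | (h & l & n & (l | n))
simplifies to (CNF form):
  (h | ~l) & (l | ~h) & (n | ~l)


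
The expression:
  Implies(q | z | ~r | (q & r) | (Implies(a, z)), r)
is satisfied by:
  {r: True}


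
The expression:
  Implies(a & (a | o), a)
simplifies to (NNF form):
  True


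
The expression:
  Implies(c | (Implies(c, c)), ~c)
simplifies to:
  ~c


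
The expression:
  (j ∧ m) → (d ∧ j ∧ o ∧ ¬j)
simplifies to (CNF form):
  ¬j ∨ ¬m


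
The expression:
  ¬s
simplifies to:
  ¬s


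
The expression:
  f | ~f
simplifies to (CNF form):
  True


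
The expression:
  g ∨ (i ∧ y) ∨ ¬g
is always true.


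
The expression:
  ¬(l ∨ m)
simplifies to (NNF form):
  ¬l ∧ ¬m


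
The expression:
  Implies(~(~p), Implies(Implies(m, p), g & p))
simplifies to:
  g | ~p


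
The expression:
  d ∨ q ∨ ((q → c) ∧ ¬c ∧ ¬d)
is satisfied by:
  {d: True, q: True, c: False}
  {d: True, c: False, q: False}
  {q: True, c: False, d: False}
  {q: False, c: False, d: False}
  {d: True, q: True, c: True}
  {d: True, c: True, q: False}
  {q: True, c: True, d: False}


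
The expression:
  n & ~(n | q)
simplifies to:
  False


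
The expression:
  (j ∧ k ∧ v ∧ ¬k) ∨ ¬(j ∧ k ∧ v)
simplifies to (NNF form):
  ¬j ∨ ¬k ∨ ¬v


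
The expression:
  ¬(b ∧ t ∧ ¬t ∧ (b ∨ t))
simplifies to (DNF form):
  True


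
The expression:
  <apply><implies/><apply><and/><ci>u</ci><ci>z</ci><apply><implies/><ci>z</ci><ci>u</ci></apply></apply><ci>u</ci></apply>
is always true.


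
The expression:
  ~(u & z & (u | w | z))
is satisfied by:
  {u: False, z: False}
  {z: True, u: False}
  {u: True, z: False}


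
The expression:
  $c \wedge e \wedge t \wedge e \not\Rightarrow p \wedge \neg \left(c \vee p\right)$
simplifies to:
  $\text{False}$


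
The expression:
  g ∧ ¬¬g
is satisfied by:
  {g: True}


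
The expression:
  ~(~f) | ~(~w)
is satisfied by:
  {w: True, f: True}
  {w: True, f: False}
  {f: True, w: False}


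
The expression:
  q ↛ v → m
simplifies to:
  m ∨ v ∨ ¬q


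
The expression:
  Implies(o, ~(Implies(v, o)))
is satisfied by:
  {o: False}


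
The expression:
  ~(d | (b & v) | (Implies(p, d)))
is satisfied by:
  {p: True, d: False, v: False, b: False}
  {b: True, p: True, d: False, v: False}
  {v: True, p: True, d: False, b: False}


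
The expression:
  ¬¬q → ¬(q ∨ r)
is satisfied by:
  {q: False}


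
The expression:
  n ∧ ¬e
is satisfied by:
  {n: True, e: False}


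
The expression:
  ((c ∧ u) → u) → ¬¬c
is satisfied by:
  {c: True}


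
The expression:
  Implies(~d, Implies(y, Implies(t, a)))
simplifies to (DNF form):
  a | d | ~t | ~y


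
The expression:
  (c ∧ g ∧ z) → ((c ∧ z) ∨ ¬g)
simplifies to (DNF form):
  True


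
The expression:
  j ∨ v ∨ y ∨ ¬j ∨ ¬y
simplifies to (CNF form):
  True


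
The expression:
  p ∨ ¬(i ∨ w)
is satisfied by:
  {p: True, w: False, i: False}
  {i: True, p: True, w: False}
  {p: True, w: True, i: False}
  {i: True, p: True, w: True}
  {i: False, w: False, p: False}


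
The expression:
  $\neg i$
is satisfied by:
  {i: False}


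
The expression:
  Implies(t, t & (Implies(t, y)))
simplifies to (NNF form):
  y | ~t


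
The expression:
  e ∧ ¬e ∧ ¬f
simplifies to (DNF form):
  False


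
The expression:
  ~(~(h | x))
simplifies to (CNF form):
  h | x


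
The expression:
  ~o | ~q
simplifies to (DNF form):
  ~o | ~q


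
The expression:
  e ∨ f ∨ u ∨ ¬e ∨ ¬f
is always true.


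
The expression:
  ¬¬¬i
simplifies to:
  ¬i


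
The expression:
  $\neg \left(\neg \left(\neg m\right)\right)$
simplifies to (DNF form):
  $\neg m$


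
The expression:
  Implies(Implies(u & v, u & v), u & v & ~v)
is never true.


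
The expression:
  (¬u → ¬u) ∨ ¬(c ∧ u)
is always true.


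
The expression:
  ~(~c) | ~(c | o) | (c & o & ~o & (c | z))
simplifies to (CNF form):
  c | ~o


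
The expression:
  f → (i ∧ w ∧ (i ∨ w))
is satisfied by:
  {w: True, i: True, f: False}
  {w: True, i: False, f: False}
  {i: True, w: False, f: False}
  {w: False, i: False, f: False}
  {f: True, w: True, i: True}


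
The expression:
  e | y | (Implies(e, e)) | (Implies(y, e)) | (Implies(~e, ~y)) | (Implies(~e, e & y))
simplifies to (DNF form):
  True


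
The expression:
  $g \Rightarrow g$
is always true.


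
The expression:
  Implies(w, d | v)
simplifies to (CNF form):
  d | v | ~w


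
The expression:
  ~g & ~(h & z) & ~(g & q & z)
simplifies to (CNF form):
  ~g & (~h | ~z)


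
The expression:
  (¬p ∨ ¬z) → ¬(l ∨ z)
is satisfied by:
  {p: True, z: False, l: False}
  {z: False, l: False, p: False}
  {p: True, z: True, l: False}
  {p: True, l: True, z: True}


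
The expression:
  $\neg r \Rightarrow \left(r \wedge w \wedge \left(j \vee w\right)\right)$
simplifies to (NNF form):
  $r$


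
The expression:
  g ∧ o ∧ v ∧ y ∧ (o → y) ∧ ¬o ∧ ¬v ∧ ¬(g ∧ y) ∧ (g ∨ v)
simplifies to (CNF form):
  False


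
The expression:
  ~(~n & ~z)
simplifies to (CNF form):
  n | z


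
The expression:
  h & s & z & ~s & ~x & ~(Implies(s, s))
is never true.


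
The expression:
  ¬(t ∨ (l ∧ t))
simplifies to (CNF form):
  ¬t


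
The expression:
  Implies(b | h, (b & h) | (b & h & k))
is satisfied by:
  {h: False, b: False}
  {b: True, h: True}


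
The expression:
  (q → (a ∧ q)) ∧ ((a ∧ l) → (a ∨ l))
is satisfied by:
  {a: True, q: False}
  {q: False, a: False}
  {q: True, a: True}


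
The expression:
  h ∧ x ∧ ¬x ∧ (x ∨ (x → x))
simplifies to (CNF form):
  False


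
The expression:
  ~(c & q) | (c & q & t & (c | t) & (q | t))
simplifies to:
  t | ~c | ~q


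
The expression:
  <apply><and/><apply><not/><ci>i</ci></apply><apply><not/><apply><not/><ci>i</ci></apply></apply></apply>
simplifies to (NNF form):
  <false/>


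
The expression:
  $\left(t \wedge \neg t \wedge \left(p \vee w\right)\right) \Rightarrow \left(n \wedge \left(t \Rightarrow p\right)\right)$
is always true.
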